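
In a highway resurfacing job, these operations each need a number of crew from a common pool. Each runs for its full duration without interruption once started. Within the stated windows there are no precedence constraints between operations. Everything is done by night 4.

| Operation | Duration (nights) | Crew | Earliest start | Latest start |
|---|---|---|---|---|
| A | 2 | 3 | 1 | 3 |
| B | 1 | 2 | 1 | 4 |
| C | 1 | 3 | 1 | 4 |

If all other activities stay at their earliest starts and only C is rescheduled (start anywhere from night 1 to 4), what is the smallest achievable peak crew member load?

5

C@1: n1:8  n2:3  n3:0  n4:0 → peak 8
C@2: n1:5  n2:6  n3:0  n4:0 → peak 6
C@3: n1:5  n2:3  n3:3  n4:0 → peak 5
C@4: n1:5  n2:3  n3:0  n4:3 → peak 5
Best is C@3, peak 5.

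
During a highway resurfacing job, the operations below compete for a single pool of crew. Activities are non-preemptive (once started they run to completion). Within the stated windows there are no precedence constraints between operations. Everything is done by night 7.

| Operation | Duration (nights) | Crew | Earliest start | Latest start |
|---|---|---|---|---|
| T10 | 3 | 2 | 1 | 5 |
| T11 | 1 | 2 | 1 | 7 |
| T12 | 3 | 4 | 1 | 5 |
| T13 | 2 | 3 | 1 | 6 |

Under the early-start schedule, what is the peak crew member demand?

Early-start schedule: T10@1, T11@1, T12@1, T13@1.
Load per night: night 1: 11, night 2: 9, night 3: 6, night 4: 0, night 5: 0, night 6: 0, night 7: 0.
Peak is 11.

11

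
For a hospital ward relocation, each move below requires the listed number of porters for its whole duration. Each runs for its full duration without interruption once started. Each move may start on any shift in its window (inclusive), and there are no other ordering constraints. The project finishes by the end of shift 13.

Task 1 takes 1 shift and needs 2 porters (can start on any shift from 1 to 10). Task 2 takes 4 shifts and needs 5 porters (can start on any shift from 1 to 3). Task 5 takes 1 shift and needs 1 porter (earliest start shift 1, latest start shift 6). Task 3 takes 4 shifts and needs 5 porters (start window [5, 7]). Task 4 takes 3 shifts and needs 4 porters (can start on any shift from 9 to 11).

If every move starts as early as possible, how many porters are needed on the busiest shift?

8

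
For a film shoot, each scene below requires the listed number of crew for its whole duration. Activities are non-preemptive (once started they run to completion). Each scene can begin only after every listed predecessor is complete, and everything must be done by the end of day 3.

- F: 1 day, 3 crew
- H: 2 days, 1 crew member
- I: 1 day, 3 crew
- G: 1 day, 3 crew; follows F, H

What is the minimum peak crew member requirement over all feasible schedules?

4

Early-start (F@1, H@1, I@1, G@3) gives peak 7: d1:7  d2:1  d3:3.
Shift I→2.
Schedule F@1, H@1, I@2, G@3: d1:4  d2:4  d3:3 — peak 4.
Total crew member-days = 11 over 3 days ⇒ peak ≥ ⌈11/3⌉ = 4, so 4 is optimal.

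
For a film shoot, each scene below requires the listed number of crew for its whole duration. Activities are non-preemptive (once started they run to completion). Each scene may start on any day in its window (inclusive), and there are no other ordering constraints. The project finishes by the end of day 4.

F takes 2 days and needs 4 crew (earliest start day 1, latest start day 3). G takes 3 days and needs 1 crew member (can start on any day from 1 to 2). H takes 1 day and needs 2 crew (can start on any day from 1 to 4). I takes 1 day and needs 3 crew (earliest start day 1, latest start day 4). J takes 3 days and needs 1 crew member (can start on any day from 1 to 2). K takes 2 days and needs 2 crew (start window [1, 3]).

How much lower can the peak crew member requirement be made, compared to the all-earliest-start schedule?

7

Early-start peak: d1:13  d2:8  d3:2  d4:0 ⇒ 13.
Leveled (F@1, G@1, H@3, I@4, J@1, K@3): d1:6  d2:6  d3:6  d4:5 ⇒ 6.
Reduction 13 − 6 = 7.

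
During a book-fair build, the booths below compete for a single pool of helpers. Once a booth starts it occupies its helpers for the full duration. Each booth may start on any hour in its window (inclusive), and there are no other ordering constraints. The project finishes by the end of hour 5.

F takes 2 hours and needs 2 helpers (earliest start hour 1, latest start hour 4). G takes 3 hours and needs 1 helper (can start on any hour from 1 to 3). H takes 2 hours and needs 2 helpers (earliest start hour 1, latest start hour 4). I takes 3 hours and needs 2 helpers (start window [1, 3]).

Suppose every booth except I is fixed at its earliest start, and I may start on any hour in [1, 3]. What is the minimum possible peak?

5

I@1: h1:7  h2:7  h3:3  h4:0  h5:0 → peak 7
I@2: h1:5  h2:7  h3:3  h4:2  h5:0 → peak 7
I@3: h1:5  h2:5  h3:3  h4:2  h5:2 → peak 5
Best is I@3, peak 5.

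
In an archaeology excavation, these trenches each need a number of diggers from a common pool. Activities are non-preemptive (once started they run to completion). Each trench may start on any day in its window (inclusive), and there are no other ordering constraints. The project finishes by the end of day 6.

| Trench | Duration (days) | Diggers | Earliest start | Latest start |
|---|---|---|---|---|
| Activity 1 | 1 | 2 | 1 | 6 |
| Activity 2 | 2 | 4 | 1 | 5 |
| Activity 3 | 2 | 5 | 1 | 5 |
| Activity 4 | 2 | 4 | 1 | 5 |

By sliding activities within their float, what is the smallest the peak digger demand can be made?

6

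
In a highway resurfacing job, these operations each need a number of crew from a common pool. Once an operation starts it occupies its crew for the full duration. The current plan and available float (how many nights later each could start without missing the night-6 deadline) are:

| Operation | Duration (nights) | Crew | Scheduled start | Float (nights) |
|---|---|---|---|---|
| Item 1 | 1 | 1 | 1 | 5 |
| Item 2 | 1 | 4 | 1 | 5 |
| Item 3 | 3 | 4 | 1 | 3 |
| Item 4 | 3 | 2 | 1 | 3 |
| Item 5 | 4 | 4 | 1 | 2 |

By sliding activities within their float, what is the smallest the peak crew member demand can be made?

8

Early-start (Item 1@1, Item 2@1, Item 3@1, Item 4@1, Item 5@1) gives peak 15: n1:15  n2:10  n3:10  n4:4  n5:0  n6:0.
Shift Item 3→4, Item 5→2.
Schedule Item 1@1, Item 2@1, Item 3@4, Item 4@1, Item 5@2: n1:7  n2:6  n3:6  n4:8  n5:8  n6:4 — peak 8.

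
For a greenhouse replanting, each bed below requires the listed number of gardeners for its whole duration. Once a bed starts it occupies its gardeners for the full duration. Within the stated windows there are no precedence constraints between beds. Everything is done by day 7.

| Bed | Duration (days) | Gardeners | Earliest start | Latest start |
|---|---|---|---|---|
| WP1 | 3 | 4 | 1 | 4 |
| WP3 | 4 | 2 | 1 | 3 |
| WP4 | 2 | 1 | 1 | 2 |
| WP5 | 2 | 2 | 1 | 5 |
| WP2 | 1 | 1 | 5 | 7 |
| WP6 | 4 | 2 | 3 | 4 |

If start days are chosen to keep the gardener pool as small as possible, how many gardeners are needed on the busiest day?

Early-start (WP1@1, WP3@1, WP4@1, WP5@1, WP2@5, WP6@3) gives peak 9: d1:9  d2:9  d3:8  d4:4  d5:3  d6:2  d7:0.
Shift WP3→3, WP5→4, WP2→6, WP6→4.
Schedule WP1@1, WP3@3, WP4@1, WP5@4, WP2@6, WP6@4: d1:5  d2:5  d3:6  d4:6  d5:6  d6:5  d7:2 — peak 6.

6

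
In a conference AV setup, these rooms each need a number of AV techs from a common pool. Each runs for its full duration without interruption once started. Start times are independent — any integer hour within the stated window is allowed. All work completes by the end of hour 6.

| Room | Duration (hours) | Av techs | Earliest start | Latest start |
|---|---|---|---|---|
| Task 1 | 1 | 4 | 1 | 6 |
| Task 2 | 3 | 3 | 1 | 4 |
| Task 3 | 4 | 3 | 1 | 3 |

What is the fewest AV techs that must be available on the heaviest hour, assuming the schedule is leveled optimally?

Early-start (Task 1@1, Task 2@1, Task 3@1) gives peak 10: h1:10  h2:6  h3:6  h4:3  h5:0  h6:0.
Shift Task 2→2, Task 3→2.
Schedule Task 1@1, Task 2@2, Task 3@2: h1:4  h2:6  h3:6  h4:6  h5:3  h6:0 — peak 6.

6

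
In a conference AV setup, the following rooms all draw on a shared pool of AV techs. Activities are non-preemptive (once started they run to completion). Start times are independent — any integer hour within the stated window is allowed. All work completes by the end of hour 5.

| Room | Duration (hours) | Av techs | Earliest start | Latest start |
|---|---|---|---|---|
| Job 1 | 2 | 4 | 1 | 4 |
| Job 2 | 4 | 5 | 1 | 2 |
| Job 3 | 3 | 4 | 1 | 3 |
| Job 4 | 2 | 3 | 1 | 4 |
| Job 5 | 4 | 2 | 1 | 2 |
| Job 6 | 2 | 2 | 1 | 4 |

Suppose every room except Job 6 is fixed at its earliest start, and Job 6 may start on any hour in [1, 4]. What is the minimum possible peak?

Job 6@1: h1:20  h2:20  h3:11  h4:7  h5:0 → peak 20
Job 6@2: h1:18  h2:20  h3:13  h4:7  h5:0 → peak 20
Job 6@3: h1:18  h2:18  h3:13  h4:9  h5:0 → peak 18
Job 6@4: h1:18  h2:18  h3:11  h4:9  h5:2 → peak 18
Best is Job 6@3, peak 18.

18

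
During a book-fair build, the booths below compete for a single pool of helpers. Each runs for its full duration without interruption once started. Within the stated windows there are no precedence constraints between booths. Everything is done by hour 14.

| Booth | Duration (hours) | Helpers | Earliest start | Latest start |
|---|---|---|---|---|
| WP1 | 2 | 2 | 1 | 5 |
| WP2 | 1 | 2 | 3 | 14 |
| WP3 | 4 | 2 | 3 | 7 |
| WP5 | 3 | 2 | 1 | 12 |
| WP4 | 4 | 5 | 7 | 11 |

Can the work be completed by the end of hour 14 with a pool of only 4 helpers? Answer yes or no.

no

The minimum achievable peak is 5; 4 < 5, so no feasible schedule stays within the cap.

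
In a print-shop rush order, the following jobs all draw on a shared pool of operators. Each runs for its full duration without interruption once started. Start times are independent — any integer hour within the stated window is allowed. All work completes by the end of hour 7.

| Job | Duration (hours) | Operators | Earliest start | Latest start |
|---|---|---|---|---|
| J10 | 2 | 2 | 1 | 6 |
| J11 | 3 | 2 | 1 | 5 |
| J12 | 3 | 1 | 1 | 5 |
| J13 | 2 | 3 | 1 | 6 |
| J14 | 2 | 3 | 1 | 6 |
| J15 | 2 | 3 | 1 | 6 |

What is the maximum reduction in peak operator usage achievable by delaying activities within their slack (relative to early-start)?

9

Early-start peak: h1:14  h2:14  h3:3  h4:0  h5:0  h6:0  h7:0 ⇒ 14.
Leveled (J10@1, J11@3, J12@5, J13@1, J14@3, J15@6): h1:5  h2:5  h3:5  h4:5  h5:3  h6:4  h7:4 ⇒ 5.
Reduction 14 − 5 = 9.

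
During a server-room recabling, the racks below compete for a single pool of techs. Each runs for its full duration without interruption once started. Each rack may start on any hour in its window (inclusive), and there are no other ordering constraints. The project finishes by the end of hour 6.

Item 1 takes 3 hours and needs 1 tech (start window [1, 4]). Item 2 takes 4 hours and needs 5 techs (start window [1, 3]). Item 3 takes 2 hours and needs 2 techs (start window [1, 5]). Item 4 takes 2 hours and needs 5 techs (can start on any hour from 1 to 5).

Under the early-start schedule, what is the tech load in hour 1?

13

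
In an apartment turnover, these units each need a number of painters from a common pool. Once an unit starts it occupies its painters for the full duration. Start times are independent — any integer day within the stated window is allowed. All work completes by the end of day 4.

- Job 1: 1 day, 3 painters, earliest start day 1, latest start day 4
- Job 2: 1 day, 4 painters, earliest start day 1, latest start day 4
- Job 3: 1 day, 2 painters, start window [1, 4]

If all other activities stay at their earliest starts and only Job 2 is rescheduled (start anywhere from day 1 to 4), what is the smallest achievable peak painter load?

5

Job 2@1: d1:9  d2:0  d3:0  d4:0 → peak 9
Job 2@2: d1:5  d2:4  d3:0  d4:0 → peak 5
Job 2@3: d1:5  d2:0  d3:4  d4:0 → peak 5
Job 2@4: d1:5  d2:0  d3:0  d4:4 → peak 5
Best is Job 2@2, peak 5.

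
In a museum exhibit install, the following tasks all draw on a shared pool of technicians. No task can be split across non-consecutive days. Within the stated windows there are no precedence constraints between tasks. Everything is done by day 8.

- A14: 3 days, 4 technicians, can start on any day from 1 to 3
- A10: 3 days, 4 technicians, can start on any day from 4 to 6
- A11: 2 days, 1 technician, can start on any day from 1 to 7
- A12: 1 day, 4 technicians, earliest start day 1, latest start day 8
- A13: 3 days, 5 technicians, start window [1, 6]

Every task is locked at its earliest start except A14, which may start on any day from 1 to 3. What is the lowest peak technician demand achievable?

10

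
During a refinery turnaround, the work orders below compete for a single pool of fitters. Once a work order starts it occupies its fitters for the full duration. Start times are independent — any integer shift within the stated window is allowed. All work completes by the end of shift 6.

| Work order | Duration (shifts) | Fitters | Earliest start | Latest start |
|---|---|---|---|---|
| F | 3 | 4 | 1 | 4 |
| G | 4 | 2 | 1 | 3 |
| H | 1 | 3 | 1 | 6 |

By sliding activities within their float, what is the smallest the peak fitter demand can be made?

Early-start (F@1, G@1, H@1) gives peak 9: s1:9  s2:6  s3:6  s4:2  s5:0  s6:0.
Shift H→4.
Schedule F@1, G@1, H@4: s1:6  s2:6  s3:6  s4:5  s5:0  s6:0 — peak 6.

6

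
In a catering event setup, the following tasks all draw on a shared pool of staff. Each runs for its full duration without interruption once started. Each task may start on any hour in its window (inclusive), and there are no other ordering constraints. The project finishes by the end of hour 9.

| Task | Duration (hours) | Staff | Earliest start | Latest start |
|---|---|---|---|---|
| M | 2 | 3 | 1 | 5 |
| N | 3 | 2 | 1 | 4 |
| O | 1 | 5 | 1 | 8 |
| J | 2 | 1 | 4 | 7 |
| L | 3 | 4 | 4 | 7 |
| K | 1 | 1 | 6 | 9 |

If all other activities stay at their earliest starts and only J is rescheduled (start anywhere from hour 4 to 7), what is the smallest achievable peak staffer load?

J@4: h1:10  h2:5  h3:2  h4:5  h5:5  h6:5  h7:0  h8:0  h9:0 → peak 10
J@5: h1:10  h2:5  h3:2  h4:4  h5:5  h6:6  h7:0  h8:0  h9:0 → peak 10
J@6: h1:10  h2:5  h3:2  h4:4  h5:4  h6:6  h7:1  h8:0  h9:0 → peak 10
J@7: h1:10  h2:5  h3:2  h4:4  h5:4  h6:5  h7:1  h8:1  h9:0 → peak 10
Best is J@4, peak 10.

10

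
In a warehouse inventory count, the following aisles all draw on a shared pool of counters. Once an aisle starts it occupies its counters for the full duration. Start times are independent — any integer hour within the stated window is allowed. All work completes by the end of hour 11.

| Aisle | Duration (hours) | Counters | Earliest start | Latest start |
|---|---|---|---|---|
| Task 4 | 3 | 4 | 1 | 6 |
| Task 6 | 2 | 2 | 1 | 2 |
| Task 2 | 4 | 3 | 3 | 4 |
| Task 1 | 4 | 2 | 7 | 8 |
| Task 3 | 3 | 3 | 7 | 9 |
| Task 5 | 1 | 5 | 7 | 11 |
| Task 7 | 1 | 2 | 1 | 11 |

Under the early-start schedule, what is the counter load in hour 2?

6

At early start, hour 2 has: Task 4, Task 6.
Demand: 4 + 2 = 6.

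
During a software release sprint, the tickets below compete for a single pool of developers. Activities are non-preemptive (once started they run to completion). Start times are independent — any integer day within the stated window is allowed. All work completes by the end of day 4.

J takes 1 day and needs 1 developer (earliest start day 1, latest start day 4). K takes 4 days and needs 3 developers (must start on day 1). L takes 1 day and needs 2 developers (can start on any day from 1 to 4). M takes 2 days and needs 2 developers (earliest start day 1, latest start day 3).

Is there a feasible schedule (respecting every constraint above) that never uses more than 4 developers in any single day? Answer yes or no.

Total developer-days = 19; over 4 days the average is 19/4 > 4, so some day must exceed 4.

no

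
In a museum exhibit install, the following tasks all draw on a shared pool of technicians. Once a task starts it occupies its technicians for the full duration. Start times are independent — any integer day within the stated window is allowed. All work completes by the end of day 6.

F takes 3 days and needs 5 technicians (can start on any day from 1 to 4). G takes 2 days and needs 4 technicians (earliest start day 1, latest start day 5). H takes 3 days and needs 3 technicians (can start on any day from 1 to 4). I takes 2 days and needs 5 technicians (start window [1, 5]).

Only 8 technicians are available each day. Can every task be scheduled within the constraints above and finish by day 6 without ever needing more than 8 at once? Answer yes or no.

no

The minimum achievable peak is 9; 8 < 9, so no feasible schedule stays within the cap.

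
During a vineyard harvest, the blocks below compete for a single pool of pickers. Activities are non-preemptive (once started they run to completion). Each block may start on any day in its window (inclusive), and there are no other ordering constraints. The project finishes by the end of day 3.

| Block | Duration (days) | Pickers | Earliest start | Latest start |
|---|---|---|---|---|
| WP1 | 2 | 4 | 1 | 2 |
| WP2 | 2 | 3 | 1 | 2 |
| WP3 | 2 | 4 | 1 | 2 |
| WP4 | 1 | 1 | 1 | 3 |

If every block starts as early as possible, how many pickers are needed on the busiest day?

12

Early-start schedule: WP1@1, WP2@1, WP3@1, WP4@1.
Load per day: day 1: 12, day 2: 11, day 3: 0.
Peak is 12.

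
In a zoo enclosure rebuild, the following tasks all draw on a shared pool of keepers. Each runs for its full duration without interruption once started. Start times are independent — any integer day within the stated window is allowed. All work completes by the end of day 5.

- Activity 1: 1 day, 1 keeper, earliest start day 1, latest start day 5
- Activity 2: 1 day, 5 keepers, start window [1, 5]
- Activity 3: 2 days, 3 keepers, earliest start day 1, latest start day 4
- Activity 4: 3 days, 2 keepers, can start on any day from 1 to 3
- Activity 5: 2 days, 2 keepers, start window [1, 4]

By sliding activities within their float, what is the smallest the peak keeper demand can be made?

Early-start (Activity 1@1, Activity 2@1, Activity 3@1, Activity 4@1, Activity 5@1) gives peak 13: d1:13  d2:7  d3:2  d4:0  d5:0.
Shift Activity 2→5, Activity 4→2, Activity 5→3.
Schedule Activity 1@1, Activity 2@5, Activity 3@1, Activity 4@2, Activity 5@3: d1:4  d2:5  d3:4  d4:4  d5:5 — peak 5.
Total keeper-days = 22 over 5 days ⇒ peak ≥ ⌈22/5⌉ = 5, so 5 is optimal.

5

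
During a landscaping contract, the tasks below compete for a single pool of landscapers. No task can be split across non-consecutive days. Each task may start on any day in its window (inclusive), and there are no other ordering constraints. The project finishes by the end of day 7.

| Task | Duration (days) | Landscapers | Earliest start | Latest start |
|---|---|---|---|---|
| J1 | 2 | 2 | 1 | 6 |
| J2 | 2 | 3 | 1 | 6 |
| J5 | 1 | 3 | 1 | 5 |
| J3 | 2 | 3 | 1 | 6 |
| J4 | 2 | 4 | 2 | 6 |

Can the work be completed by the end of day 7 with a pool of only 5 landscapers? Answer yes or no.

Schedule J1@1, J2@1, J5@3, J3@4, J4@6: d1:5  d2:5  d3:3  d4:3  d5:3  d6:4  d7:4 — peak 5 ≤ 5.

yes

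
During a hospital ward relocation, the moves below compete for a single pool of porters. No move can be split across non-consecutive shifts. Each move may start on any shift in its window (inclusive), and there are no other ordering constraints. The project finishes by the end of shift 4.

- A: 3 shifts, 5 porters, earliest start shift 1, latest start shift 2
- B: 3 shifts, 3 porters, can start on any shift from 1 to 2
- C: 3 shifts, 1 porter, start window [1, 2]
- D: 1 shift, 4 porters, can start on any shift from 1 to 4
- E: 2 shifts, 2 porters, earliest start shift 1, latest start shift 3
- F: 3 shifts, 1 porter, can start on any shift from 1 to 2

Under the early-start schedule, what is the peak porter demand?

16

Early-start schedule: A@1, B@1, C@1, D@1, E@1, F@1.
Load per shift: shift 1: 16, shift 2: 12, shift 3: 10, shift 4: 0.
Peak is 16.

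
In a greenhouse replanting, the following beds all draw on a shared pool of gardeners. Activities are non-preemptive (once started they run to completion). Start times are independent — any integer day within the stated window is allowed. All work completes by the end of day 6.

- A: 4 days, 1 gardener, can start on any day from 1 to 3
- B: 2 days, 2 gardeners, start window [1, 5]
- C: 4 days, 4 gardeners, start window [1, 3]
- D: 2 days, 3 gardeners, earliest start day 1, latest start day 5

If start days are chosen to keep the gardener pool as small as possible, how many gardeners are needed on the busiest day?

5

Early-start (A@1, B@1, C@1, D@1) gives peak 10: d1:10  d2:10  d3:5  d4:5  d5:0  d6:0.
Shift B→5, D→5.
Schedule A@1, B@5, C@1, D@5: d1:5  d2:5  d3:5  d4:5  d5:5  d6:5 — peak 5.
Total gardener-days = 30 over 6 days ⇒ peak ≥ ⌈30/6⌉ = 5, so 5 is optimal.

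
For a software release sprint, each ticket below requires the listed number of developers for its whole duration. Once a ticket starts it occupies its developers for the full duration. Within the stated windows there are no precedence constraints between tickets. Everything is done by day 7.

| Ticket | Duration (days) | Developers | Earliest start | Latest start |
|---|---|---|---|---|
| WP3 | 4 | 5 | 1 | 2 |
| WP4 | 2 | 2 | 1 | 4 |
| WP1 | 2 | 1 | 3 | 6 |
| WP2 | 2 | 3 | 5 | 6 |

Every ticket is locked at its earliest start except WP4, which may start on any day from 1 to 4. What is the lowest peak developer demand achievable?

7

WP4@1: d1:7  d2:7  d3:6  d4:6  d5:3  d6:3  d7:0 → peak 7
WP4@2: d1:5  d2:7  d3:8  d4:6  d5:3  d6:3  d7:0 → peak 8
WP4@3: d1:5  d2:5  d3:8  d4:8  d5:3  d6:3  d7:0 → peak 8
WP4@4: d1:5  d2:5  d3:6  d4:8  d5:5  d6:3  d7:0 → peak 8
Best is WP4@1, peak 7.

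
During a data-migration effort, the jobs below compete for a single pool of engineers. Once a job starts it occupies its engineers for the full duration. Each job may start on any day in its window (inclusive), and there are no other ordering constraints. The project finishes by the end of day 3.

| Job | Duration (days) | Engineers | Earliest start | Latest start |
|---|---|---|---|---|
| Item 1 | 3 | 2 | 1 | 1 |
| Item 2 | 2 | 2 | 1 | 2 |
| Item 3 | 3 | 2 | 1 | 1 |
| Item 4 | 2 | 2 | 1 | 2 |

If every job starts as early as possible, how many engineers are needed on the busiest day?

8

Early-start schedule: Item 1@1, Item 2@1, Item 3@1, Item 4@1.
Load per day: day 1: 8, day 2: 8, day 3: 4.
Peak is 8.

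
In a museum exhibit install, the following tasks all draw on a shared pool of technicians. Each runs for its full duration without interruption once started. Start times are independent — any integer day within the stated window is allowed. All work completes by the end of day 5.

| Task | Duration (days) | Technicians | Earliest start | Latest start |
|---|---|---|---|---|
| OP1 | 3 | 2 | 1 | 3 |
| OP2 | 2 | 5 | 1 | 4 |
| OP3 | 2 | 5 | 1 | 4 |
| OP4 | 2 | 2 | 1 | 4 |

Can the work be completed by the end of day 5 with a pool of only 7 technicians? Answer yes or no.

Schedule OP1@1, OP2@1, OP3@3, OP4@4: d1:7  d2:7  d3:7  d4:7  d5:2 — peak 7 ≤ 7.

yes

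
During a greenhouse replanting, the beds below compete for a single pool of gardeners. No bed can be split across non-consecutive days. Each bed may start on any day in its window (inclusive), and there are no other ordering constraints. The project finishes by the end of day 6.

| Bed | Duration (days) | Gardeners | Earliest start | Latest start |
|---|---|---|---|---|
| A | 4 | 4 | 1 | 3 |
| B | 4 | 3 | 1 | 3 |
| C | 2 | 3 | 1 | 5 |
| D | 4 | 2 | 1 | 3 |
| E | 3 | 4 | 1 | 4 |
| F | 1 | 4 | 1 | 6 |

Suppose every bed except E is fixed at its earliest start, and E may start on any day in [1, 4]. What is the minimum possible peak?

16

E@1: d1:20  d2:16  d3:13  d4:9  d5:0  d6:0 → peak 20
E@2: d1:16  d2:16  d3:13  d4:13  d5:0  d6:0 → peak 16
E@3: d1:16  d2:12  d3:13  d4:13  d5:4  d6:0 → peak 16
E@4: d1:16  d2:12  d3:9  d4:13  d5:4  d6:4 → peak 16
Best is E@2, peak 16.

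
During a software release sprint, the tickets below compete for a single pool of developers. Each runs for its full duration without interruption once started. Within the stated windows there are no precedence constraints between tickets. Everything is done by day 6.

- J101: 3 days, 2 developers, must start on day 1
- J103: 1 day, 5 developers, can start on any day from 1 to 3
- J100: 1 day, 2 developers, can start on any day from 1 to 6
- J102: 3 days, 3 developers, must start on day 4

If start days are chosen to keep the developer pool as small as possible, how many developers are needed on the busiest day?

Early-start (J101@1, J103@1, J100@1, J102@4) gives peak 9: d1:9  d2:2  d3:2  d4:3  d5:3  d6:3.
Shift J100→2.
Schedule J101@1, J103@1, J100@2, J102@4: d1:7  d2:4  d3:2  d4:3  d5:3  d6:3 — peak 7.
No arrangement of the 18 feasible schedules does better.

7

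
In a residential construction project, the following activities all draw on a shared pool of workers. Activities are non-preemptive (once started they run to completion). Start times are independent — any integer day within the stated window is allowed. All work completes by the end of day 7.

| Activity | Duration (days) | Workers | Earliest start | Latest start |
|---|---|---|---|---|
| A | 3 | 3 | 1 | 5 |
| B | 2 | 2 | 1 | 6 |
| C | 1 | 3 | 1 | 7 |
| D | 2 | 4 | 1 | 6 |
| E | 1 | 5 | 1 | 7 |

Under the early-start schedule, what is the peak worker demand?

Early-start schedule: A@1, B@1, C@1, D@1, E@1.
Load per day: day 1: 17, day 2: 9, day 3: 3, day 4: 0, day 5: 0, day 6: 0, day 7: 0.
Peak is 17.

17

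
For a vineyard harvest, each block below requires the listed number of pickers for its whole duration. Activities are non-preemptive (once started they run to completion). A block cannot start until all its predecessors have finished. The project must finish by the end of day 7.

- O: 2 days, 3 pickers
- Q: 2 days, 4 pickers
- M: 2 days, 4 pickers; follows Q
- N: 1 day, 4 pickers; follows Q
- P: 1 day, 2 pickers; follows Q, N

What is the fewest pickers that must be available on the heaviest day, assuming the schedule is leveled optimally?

5

Early-start (O@1, Q@1, M@3, N@3, P@4) gives peak 8: d1:7  d2:7  d3:8  d4:6  d5:0  d6:0  d7:0.
Shift O→4, M→6.
Schedule O@4, Q@1, M@6, N@3, P@4: d1:4  d2:4  d3:4  d4:5  d5:3  d6:4  d7:4 — peak 5.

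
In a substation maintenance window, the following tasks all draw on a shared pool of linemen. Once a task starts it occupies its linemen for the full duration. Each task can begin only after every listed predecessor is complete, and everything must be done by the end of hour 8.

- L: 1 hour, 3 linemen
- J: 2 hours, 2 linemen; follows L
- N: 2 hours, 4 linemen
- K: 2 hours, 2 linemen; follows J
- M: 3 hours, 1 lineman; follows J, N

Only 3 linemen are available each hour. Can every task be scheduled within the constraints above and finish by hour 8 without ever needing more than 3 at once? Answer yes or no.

no

The minimum achievable peak is 4; 3 < 4, so no feasible schedule stays within the cap.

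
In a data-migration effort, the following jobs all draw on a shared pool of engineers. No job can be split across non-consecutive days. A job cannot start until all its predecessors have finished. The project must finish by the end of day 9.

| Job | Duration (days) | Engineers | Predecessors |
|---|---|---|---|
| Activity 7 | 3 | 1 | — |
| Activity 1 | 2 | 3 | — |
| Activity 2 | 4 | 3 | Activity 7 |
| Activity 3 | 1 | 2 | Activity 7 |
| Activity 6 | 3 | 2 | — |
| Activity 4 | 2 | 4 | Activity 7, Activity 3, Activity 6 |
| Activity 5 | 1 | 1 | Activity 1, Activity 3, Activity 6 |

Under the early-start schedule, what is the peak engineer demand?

Early-start schedule: Activity 7@1, Activity 1@1, Activity 2@4, Activity 3@4, Activity 6@1, Activity 4@5, Activity 5@5.
Load per day: day 1: 6, day 2: 6, day 3: 3, day 4: 5, day 5: 8, day 6: 7, day 7: 3, day 8: 0, day 9: 0.
Peak is 8.

8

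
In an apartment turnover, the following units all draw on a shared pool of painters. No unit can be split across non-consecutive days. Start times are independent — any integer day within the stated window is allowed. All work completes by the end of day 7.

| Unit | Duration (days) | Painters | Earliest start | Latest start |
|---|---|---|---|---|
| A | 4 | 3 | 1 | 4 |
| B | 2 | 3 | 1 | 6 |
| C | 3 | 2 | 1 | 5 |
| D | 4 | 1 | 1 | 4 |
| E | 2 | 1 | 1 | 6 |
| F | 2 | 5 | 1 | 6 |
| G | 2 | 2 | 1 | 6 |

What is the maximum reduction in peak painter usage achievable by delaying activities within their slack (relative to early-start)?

10

Early-start peak: d1:17  d2:17  d3:6  d4:4  d5:0  d6:0  d7:0 ⇒ 17.
Leveled (A@1, B@1, C@3, D@1, E@3, F@5, G@6): d1:7  d2:7  d3:7  d4:7  d5:7  d6:7  d7:2 ⇒ 7.
Reduction 17 − 7 = 10.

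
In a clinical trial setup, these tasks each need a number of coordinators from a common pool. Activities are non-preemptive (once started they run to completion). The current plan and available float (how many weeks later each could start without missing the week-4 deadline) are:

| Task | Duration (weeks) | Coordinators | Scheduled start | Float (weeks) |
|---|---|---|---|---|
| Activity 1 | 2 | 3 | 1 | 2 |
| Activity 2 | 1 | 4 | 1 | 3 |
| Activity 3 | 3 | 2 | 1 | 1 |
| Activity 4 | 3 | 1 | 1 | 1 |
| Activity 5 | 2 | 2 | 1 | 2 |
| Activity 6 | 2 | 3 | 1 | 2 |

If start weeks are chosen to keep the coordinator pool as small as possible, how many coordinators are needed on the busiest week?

8

Early-start (Activity 1@1, Activity 2@1, Activity 3@1, Activity 4@1, Activity 5@1, Activity 6@1) gives peak 15: w1:15  w2:11  w3:3  w4:0.
Shift Activity 3→2, Activity 5→2, Activity 6→3.
Schedule Activity 1@1, Activity 2@1, Activity 3@2, Activity 4@1, Activity 5@2, Activity 6@3: w1:8  w2:8  w3:8  w4:5 — peak 8.
Total coordinator-weeks = 29 over 4 weeks ⇒ peak ≥ ⌈29/4⌉ = 8, so 8 is optimal.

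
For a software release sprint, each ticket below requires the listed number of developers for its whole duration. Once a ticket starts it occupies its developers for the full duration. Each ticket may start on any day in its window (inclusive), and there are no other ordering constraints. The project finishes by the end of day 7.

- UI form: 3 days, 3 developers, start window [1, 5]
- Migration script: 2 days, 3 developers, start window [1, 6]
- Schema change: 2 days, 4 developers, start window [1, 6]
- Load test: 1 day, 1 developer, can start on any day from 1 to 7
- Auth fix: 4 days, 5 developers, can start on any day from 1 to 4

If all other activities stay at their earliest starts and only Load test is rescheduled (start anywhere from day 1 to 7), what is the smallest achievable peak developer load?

15

Load test@1: d1:16  d2:15  d3:8  d4:5  d5:0  d6:0  d7:0 → peak 16
Load test@2: d1:15  d2:16  d3:8  d4:5  d5:0  d6:0  d7:0 → peak 16
Load test@3: d1:15  d2:15  d3:9  d4:5  d5:0  d6:0  d7:0 → peak 15
Load test@4: d1:15  d2:15  d3:8  d4:6  d5:0  d6:0  d7:0 → peak 15
Load test@5: d1:15  d2:15  d3:8  d4:5  d5:1  d6:0  d7:0 → peak 15
Load test@6: d1:15  d2:15  d3:8  d4:5  d5:0  d6:1  d7:0 → peak 15
Load test@7: d1:15  d2:15  d3:8  d4:5  d5:0  d6:0  d7:1 → peak 15
Best is Load test@3, peak 15.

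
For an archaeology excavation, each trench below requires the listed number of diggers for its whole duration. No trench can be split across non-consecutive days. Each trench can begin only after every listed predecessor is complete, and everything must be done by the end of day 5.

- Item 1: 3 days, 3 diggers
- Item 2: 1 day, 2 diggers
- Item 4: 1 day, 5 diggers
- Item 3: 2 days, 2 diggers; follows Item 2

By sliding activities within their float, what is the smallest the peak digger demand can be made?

5

Early-start (Item 1@1, Item 2@1, Item 4@1, Item 3@2) gives peak 10: d1:10  d2:5  d3:5  d4:0  d5:0.
Shift Item 4→4.
Schedule Item 1@1, Item 2@1, Item 4@4, Item 3@2: d1:5  d2:5  d3:5  d4:5  d5:0 — peak 5.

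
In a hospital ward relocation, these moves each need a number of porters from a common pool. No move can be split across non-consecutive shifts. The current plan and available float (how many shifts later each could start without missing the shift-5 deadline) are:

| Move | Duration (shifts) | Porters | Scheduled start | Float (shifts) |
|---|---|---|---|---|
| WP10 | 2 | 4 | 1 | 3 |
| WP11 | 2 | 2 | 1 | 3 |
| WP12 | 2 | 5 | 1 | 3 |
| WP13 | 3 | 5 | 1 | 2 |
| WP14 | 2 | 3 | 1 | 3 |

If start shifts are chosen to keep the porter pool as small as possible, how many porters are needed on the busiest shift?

Early-start (WP10@1, WP11@1, WP12@1, WP13@1, WP14@1) gives peak 19: s1:19  s2:19  s3:5  s4:0  s5:0.
Shift WP12→3, WP13→3.
Schedule WP10@1, WP11@1, WP12@3, WP13@3, WP14@1: s1:9  s2:9  s3:10  s4:10  s5:5 — peak 10.

10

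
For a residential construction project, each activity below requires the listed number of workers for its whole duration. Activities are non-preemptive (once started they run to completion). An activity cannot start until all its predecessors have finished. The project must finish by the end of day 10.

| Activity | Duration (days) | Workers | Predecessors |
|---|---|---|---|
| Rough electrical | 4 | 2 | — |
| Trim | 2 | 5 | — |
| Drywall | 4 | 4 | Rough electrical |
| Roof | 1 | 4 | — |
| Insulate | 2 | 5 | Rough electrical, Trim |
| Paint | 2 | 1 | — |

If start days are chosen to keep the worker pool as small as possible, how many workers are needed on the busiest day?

7

Early-start (Rough electrical@1, Trim@1, Drywall@5, Roof@1, Insulate@5, Paint@1) gives peak 12: d1:12  d2:8  d3:2  d4:2  d5:9  d6:9  d7:4  d8:4  d9:0  d10:0.
Shift Roof→3, Insulate→9, Paint→3.
Schedule Rough electrical@1, Trim@1, Drywall@5, Roof@3, Insulate@9, Paint@3: d1:7  d2:7  d3:7  d4:3  d5:4  d6:4  d7:4  d8:4  d9:5  d10:5 — peak 7.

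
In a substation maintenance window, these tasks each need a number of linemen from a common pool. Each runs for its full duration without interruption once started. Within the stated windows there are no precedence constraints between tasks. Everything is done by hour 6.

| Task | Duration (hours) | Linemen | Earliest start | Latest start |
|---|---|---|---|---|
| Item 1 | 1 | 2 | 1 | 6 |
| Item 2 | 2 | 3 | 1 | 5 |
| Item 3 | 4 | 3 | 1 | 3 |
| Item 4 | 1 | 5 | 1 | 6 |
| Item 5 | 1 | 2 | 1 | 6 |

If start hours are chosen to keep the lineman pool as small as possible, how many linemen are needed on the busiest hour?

6

Early-start (Item 1@1, Item 2@1, Item 3@1, Item 4@1, Item 5@1) gives peak 15: h1:15  h2:6  h3:3  h4:3  h5:0  h6:0.
Shift Item 3→2, Item 4→6, Item 5→3.
Schedule Item 1@1, Item 2@1, Item 3@2, Item 4@6, Item 5@3: h1:5  h2:6  h3:5  h4:3  h5:3  h6:5 — peak 6.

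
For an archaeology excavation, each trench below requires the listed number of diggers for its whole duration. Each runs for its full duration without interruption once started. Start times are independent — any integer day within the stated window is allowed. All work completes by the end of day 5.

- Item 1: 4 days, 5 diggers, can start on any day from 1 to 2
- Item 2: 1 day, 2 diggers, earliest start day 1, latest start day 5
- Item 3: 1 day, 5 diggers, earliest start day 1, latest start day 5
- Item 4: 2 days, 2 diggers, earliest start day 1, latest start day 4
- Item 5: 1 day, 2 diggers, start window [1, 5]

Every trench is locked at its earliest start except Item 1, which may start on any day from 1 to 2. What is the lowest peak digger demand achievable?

11

Item 1@1: d1:16  d2:7  d3:5  d4:5  d5:0 → peak 16
Item 1@2: d1:11  d2:7  d3:5  d4:5  d5:5 → peak 11
Best is Item 1@2, peak 11.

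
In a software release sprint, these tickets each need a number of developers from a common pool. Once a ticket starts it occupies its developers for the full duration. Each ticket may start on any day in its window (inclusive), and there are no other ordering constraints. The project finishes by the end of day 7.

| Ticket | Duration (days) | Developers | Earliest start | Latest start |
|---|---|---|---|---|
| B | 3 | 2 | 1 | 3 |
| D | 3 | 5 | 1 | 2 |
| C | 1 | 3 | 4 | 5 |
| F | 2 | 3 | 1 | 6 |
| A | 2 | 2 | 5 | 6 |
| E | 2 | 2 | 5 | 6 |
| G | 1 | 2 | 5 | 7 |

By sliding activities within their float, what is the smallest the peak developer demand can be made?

Early-start (B@1, D@1, C@4, F@1, A@5, E@5, G@5) gives peak 10: d1:10  d2:10  d3:7  d4:3  d5:6  d6:4  d7:0.
Shift F→4, G→6.
Schedule B@1, D@1, C@4, F@4, A@5, E@5, G@6: d1:7  d2:7  d3:7  d4:6  d5:7  d6:6  d7:0 — peak 7.

7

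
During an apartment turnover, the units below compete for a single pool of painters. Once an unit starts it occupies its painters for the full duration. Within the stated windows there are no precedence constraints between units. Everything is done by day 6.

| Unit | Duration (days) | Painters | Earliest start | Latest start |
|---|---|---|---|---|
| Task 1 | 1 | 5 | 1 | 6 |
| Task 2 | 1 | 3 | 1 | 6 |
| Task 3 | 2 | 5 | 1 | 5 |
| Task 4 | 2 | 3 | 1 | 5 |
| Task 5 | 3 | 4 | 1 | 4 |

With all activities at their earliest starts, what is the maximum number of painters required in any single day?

20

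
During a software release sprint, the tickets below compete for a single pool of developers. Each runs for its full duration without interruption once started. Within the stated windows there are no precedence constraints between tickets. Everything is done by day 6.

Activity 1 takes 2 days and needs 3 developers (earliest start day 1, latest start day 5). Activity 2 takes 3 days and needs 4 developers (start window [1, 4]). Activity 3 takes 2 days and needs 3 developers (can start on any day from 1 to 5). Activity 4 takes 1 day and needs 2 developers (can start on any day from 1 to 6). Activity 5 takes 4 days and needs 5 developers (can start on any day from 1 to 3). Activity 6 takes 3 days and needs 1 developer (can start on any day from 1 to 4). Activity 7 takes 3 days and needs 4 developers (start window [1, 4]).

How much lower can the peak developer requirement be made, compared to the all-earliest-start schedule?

11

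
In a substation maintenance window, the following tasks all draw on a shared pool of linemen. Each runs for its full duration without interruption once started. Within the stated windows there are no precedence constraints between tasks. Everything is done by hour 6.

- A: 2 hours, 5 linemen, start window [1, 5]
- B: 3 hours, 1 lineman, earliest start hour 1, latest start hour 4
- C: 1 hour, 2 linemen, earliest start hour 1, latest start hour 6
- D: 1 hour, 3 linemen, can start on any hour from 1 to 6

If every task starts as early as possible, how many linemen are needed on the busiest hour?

11

Early-start schedule: A@1, B@1, C@1, D@1.
Load per hour: hour 1: 11, hour 2: 6, hour 3: 1, hour 4: 0, hour 5: 0, hour 6: 0.
Peak is 11.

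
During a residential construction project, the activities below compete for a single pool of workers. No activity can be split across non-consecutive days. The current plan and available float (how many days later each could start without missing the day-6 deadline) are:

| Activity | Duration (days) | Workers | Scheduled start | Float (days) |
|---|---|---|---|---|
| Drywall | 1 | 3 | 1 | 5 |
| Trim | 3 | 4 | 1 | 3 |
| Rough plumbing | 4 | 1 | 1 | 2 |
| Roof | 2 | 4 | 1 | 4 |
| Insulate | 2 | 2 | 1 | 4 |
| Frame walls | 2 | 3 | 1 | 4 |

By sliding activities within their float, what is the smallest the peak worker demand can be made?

7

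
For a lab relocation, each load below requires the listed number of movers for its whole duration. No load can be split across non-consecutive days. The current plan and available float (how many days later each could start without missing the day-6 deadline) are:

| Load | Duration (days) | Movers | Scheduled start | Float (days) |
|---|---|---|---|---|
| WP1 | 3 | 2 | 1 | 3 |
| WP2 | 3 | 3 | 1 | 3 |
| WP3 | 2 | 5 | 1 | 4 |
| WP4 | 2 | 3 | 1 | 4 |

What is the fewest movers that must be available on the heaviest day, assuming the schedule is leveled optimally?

Early-start (WP1@1, WP2@1, WP3@1, WP4@1) gives peak 13: d1:13  d2:13  d3:5  d4:0  d5:0  d6:0.
Shift WP2→3, WP4→4.
Schedule WP1@1, WP2@3, WP3@1, WP4@4: d1:7  d2:7  d3:5  d4:6  d5:6  d6:0 — peak 7.

7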